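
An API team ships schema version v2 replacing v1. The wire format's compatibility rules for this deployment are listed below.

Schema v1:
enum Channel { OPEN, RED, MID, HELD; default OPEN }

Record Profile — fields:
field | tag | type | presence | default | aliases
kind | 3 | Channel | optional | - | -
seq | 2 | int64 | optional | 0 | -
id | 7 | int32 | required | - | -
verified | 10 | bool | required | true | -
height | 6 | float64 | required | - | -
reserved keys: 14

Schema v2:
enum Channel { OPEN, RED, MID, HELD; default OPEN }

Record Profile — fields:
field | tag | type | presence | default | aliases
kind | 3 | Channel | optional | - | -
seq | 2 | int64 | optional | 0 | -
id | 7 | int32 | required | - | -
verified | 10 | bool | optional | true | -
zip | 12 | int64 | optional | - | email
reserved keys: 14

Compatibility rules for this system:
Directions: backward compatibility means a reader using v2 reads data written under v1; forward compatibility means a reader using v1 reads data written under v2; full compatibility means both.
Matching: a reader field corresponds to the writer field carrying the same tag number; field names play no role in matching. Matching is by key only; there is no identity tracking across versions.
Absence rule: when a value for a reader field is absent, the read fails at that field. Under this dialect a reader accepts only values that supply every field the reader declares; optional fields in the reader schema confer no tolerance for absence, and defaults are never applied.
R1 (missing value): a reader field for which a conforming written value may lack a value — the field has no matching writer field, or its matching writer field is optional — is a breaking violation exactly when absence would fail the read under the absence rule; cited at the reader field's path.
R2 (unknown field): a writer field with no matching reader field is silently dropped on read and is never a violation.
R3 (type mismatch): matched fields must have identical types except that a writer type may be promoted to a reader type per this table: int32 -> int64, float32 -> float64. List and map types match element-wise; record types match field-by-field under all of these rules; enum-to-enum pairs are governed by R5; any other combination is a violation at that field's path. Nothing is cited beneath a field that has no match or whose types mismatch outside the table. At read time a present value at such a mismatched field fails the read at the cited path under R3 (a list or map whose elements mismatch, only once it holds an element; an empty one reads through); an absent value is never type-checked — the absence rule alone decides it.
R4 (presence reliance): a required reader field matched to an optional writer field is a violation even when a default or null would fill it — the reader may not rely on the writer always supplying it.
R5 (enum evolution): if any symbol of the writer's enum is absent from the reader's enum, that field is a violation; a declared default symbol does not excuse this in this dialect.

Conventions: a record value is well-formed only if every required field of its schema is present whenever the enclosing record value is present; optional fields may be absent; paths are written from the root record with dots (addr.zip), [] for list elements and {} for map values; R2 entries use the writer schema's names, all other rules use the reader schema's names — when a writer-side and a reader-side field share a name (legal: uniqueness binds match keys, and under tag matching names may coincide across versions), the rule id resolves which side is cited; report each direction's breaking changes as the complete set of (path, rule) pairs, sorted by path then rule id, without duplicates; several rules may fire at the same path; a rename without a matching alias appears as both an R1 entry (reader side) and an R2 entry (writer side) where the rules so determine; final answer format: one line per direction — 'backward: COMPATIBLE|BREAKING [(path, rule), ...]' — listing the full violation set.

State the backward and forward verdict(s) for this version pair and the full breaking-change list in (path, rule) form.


backward: BREAKING [(kind, R1), (seq, R1), (zip, R1)]; forward: BREAKING [(height, R1), (kind, R1), (seq, R1), (verified, R1), (verified, R4)]

each type pair in Profile: writer, then reader
checking backward for Profile: reader v2 against writer v1:
  kind <- kind (Channel -> Channel, writer optional)
  seq <- seq (int64 -> int64, writer optional)
  id <- id (int32 -> int32, writer required)
  verified <- verified (bool -> bool, writer required)
  no writer field matches reader zip
  leftover writer field: height
  rule R1 violated at kind
  rule R1 violated at seq
  rule R1 violated at zip
  => backward verdict for Profile: BREAKING, 3 violation(s)
checking forward for Profile: reader v1 against writer v2:
  kind <- kind (Channel -> Channel, writer optional)
  seq <- seq (int64 -> int64, writer optional)
  id <- id (int32 -> int32, writer required)
  verified <- verified (bool -> bool, writer optional)
  no writer field matches reader height
  leftover writer field: zip
  rule R1 violated at height
  rule R1 violated at kind
  rule R1 violated at seq
  rule R1 violated at verified
  rule R4 violated at verified
  => forward verdict for Profile: BREAKING, 5 violation(s)


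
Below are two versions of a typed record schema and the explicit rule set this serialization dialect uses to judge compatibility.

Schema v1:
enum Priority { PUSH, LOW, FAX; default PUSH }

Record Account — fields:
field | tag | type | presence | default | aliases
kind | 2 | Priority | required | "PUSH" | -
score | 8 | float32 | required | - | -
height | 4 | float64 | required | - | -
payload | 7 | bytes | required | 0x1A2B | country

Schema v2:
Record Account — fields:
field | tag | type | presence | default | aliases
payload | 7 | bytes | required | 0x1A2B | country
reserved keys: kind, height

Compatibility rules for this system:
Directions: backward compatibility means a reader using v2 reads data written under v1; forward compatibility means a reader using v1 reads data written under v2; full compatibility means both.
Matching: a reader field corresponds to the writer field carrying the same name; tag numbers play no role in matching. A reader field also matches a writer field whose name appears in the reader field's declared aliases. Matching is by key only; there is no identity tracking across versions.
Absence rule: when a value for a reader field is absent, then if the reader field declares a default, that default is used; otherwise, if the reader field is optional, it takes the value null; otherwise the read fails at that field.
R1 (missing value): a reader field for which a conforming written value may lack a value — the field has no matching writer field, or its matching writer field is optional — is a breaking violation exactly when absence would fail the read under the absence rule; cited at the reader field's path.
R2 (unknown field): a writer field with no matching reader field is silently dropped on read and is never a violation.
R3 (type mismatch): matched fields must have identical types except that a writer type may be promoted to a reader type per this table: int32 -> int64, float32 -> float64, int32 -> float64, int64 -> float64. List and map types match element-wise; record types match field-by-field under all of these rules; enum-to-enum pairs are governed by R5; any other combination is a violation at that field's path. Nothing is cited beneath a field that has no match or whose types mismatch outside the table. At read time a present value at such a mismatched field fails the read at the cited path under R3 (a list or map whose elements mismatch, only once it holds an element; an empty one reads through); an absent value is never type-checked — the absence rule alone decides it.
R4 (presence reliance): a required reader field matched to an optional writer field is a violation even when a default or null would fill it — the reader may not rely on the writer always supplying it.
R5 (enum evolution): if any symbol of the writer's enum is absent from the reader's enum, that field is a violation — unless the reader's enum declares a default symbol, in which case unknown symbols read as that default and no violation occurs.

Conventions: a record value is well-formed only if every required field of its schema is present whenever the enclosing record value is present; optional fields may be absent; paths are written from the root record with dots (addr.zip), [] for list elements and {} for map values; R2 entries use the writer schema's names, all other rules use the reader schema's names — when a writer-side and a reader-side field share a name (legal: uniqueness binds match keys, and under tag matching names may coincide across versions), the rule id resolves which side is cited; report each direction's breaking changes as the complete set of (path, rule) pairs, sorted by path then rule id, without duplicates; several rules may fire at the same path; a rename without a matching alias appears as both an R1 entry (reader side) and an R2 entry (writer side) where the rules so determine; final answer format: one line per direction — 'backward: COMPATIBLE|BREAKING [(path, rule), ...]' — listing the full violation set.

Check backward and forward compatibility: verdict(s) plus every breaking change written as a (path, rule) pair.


backward: COMPATIBLE []; forward: BREAKING [(height, R1), (score, R1)]

in Account below, arrows point writer -> reader
backward pass over Account, reader schema v2, writer schema v1:
  bytes -> bytes, writer required: payload aligns to payload
  leftover writer field: kind
  leftover writer field: score
  leftover writer field: height
  => backward: COMPATIBLE
forward pass over Account, reader schema v1, writer schema v2:
  no writer field matches reader kind
  no writer field matches reader score
  no writer field matches reader height
  bytes -> bytes, writer required: payload aligns to payload
  breaking: (height, R1)
  breaking: (score, R1)
  => 2 violation(s): forward is BREAKING for Account


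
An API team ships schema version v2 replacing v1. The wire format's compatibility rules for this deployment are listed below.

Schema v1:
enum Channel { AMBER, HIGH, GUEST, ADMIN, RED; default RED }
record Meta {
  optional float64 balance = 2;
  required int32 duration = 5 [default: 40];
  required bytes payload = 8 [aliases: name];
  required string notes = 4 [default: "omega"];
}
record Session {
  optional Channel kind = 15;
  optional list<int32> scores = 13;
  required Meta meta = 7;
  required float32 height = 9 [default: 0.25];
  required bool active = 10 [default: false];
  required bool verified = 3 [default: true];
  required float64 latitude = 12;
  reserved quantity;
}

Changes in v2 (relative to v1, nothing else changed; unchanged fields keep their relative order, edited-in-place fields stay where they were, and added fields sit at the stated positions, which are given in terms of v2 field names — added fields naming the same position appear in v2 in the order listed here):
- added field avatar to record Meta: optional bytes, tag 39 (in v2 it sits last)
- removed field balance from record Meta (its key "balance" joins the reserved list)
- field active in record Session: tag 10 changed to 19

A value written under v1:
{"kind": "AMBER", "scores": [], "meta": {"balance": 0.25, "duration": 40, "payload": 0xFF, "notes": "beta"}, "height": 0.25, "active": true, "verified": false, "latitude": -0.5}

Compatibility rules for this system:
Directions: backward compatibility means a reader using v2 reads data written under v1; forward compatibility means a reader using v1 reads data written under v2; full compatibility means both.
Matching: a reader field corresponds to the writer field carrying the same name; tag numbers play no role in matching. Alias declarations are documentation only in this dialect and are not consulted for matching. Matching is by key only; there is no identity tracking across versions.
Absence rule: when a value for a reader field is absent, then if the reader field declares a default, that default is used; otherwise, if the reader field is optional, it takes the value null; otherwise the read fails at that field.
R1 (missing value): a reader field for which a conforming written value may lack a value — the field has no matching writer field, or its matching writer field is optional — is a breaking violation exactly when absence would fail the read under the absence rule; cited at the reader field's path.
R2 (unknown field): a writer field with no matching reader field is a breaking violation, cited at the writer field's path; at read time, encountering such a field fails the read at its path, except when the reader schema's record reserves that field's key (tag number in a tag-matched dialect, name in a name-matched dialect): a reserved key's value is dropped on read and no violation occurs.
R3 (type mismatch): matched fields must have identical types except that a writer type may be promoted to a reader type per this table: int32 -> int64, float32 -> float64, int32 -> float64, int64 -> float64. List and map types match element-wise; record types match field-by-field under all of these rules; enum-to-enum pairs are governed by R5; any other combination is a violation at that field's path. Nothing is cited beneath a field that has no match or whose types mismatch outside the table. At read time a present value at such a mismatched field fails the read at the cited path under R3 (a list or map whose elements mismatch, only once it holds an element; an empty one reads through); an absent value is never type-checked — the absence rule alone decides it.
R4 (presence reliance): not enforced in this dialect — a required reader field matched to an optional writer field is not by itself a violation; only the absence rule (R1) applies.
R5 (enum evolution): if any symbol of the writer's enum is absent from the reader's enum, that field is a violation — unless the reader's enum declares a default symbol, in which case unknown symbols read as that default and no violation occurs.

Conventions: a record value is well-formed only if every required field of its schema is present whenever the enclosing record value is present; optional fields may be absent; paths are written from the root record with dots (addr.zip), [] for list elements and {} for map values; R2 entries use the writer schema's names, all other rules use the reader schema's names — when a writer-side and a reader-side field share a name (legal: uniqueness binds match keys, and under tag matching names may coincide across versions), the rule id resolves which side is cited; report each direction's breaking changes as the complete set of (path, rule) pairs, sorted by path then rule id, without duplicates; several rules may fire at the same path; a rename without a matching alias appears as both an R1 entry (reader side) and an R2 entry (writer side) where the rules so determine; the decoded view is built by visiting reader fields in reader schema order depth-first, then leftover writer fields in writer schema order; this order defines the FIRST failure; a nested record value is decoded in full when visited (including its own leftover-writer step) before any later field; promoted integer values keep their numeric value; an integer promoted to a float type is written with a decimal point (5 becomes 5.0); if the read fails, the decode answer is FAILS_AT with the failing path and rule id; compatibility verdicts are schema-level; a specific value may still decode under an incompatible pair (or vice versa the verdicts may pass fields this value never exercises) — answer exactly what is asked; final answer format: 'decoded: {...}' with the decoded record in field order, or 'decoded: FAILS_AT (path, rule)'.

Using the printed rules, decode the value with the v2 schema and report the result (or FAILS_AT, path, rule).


in Session below, arrows point writer -> reader
decoding the Session value with the v2 reader:
  kind := "AMBER"
  scores := []
  meta.duration := 40
  meta.payload := 0xFF
  meta.notes := "beta"
  meta.avatar := null (missing; optional => null)
  writer meta.balance: reserved -> dropped
  height := 0.25
  active := true
  verified := false
  latitude := -0.5
  => decoded: {"kind": "AMBER", "scores": [], "meta": {"duration": 40, "payload": 0xFF, "notes": "beta", "avatar": null}, "height": 0.25, "active": true, "verified": false, "latitude": -0.5}
the rest of the Session diff is inert for this question:
  field active in record Session: tag 10 changed to 19 -> triggers nothing under the printed rules; the Session answer is the same either way

decoded: {"kind": "AMBER", "scores": [], "meta": {"duration": 40, "payload": 0xFF, "notes": "beta", "avatar": null}, "height": 0.25, "active": true, "verified": false, "latitude": -0.5}


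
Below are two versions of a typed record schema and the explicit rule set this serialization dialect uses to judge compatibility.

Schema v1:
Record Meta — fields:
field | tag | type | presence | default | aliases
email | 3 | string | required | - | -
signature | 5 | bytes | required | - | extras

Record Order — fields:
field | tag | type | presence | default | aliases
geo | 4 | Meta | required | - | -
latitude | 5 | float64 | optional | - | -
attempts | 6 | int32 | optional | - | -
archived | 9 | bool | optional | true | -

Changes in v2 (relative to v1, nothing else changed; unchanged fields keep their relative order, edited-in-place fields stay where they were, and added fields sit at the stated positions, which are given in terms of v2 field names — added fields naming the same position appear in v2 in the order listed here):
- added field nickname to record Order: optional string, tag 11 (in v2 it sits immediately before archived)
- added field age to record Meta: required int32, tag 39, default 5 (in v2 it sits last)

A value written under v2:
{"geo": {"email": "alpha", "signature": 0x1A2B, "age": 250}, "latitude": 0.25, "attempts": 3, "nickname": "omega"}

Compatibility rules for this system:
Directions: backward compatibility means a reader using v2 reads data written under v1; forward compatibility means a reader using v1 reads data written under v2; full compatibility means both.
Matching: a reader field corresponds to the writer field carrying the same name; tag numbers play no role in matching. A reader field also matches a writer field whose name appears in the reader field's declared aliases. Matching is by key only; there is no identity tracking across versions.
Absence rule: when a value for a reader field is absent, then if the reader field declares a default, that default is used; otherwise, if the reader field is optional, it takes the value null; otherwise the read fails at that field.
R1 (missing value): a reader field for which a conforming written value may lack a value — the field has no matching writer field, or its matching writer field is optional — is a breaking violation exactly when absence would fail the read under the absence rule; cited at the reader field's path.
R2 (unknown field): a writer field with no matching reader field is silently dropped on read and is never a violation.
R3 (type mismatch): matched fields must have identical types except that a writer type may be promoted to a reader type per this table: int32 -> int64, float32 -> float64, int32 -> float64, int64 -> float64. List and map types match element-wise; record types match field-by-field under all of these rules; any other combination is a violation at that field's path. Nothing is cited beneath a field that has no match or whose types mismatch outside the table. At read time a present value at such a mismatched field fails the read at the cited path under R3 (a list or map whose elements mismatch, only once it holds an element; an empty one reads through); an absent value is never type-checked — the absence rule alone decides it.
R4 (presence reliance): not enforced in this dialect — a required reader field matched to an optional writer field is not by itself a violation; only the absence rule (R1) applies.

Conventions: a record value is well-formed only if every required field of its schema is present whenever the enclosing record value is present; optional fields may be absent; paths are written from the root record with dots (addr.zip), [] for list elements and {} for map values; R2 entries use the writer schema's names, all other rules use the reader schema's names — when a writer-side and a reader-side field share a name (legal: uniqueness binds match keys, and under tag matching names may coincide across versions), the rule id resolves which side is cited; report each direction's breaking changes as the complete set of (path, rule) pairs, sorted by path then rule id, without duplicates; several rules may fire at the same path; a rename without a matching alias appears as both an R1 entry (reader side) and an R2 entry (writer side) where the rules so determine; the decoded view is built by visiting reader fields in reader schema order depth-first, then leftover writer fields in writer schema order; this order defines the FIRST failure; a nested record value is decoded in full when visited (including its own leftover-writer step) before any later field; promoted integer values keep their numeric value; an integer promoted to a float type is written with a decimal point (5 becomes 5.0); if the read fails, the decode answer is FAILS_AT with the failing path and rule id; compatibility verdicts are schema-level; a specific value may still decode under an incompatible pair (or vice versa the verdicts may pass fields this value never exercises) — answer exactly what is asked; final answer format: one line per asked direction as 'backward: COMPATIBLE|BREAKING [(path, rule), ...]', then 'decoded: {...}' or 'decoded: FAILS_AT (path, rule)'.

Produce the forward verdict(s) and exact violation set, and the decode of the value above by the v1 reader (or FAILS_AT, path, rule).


arrows below run writer -> reader for Order
forward analysis of Order with v1 as reader and v2 as writer:
  geo: Meta -> Meta, writer required; from geo
  latitude: float64 -> float64, writer optional; from latitude
  attempts: int32 -> int32, writer optional; from attempts
  archived: bool -> bool, writer optional; from archived
  nickname (writer side), unknown to reader
  geo.email: string -> string, writer required; from geo.email
  geo.signature: bytes -> bytes, writer required; from geo.signature
  geo.age (writer side), unknown to reader
  => forward verdict for Order: COMPATIBLE, no violations
decoding the Order value with the v1 reader:
  geo.email := "alpha"
  geo.signature := 0x1A2B
  writer geo.age: unmatched, discarded
  latitude := 0.25
  attempts := 3
  archived := true (no value, default fills)
  writer nickname: unmatched, discarded
  => decoded: {"geo": {"email": "alpha", "signature": 0x1A2B}, "latitude": 0.25, "attempts": 3, "archived": true}
the other Order changes do not affect what is asked:
  added field age to record Meta: required int32, tag 39, default 5 (in v2 it sits last) -> no rule fires on it in Order's dialect; the asked verdict holds
  added field nickname to record Order: optional string, tag 11 (in v2 it sits immediately before archived) -> no rule fires on it in Order's dialect; the asked verdict holds

forward: COMPATIBLE []; decoded: {"geo": {"email": "alpha", "signature": 0x1A2B}, "latitude": 0.25, "attempts": 3, "archived": true}


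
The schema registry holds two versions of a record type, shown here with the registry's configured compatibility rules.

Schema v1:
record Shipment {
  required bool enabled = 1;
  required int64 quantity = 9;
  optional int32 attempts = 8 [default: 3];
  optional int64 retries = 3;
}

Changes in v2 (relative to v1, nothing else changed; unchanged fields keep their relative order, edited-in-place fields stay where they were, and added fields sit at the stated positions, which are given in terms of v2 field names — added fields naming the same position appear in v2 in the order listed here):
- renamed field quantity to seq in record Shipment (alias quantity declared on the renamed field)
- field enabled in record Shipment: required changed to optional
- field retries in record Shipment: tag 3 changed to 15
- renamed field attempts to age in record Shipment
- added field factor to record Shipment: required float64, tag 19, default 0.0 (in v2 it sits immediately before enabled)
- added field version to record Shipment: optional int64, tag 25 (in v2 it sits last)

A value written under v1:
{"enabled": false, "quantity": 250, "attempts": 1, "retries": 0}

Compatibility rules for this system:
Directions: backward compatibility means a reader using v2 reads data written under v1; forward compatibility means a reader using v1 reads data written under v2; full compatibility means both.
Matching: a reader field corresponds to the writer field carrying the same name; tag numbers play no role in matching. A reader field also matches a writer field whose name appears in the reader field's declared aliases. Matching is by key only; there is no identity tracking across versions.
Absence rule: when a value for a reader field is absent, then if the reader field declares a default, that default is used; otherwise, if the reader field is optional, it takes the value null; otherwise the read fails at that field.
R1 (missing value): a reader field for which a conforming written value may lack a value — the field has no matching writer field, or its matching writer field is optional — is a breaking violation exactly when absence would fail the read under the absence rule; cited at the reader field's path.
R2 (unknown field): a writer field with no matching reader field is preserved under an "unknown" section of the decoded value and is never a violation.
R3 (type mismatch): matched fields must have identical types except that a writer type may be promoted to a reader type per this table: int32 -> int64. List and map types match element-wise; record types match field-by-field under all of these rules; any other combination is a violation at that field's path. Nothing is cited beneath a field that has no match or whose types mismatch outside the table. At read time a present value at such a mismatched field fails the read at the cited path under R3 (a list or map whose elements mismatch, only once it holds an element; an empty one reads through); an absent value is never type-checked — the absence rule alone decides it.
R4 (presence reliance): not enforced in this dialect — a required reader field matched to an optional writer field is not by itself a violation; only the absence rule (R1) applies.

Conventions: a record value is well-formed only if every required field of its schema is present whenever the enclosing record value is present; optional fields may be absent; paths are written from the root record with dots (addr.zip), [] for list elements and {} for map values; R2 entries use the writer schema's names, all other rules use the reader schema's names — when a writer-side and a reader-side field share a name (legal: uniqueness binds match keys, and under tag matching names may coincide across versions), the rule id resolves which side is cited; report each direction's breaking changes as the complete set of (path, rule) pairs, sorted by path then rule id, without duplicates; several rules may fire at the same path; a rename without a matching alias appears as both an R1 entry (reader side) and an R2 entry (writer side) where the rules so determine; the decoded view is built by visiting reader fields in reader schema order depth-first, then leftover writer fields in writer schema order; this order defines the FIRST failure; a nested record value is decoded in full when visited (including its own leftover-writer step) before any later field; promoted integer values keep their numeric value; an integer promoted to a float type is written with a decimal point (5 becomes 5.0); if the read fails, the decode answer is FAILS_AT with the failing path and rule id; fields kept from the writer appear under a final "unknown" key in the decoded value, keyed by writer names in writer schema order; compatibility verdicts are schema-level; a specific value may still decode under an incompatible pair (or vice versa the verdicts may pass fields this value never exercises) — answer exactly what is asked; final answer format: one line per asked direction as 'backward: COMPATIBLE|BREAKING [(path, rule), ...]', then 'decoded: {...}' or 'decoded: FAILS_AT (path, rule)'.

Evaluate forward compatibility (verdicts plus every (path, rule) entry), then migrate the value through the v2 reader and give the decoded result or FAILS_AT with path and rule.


forward: BREAKING [(enabled, R1), (quantity, R1)]; decoded: {"factor": 0.0, "enabled": false, "seq": 250, "age": 3, "retries": 0, "version": null, "unknown": {"attempts": 1}}

the writer's type comes first in each Shipment pair
checking forward for Shipment: reader v1 against writer v2:
  enabled <- enabled (bool -> bool, writer optional)
  no writer field matches reader quantity
  no writer field matches reader attempts
  retries <- retries (int64 -> int64, writer optional)
  writer factor: unknown to reader
  writer seq: unknown to reader
  writer age: unknown to reader
  writer version: unknown to reader
  rule R1 violated at enabled
  rule R1 violated at quantity
  => 2 violation(s): forward is BREAKING for Shipment
decoding the Shipment value with the v2 reader:
  factor := 0.0 (no value, default fills)
  enabled := false
  seq := 250 (from writer quantity)
  age := 3 (no value, default fills)
  retries := 0
  version := null (not supplied -> null)
  writer attempts: kept under "unknown"
  => decoded: {"factor": 0.0, "enabled": false, "seq": 250, "age": 3, "retries": 0, "version": null, "unknown": {"attempts": 1}}
remaining Shipment differences; none change what is asked:
  field retries in record Shipment: tag 3 changed to 15 -> no rule fires on it in Shipment's dialect; the asked verdict holds


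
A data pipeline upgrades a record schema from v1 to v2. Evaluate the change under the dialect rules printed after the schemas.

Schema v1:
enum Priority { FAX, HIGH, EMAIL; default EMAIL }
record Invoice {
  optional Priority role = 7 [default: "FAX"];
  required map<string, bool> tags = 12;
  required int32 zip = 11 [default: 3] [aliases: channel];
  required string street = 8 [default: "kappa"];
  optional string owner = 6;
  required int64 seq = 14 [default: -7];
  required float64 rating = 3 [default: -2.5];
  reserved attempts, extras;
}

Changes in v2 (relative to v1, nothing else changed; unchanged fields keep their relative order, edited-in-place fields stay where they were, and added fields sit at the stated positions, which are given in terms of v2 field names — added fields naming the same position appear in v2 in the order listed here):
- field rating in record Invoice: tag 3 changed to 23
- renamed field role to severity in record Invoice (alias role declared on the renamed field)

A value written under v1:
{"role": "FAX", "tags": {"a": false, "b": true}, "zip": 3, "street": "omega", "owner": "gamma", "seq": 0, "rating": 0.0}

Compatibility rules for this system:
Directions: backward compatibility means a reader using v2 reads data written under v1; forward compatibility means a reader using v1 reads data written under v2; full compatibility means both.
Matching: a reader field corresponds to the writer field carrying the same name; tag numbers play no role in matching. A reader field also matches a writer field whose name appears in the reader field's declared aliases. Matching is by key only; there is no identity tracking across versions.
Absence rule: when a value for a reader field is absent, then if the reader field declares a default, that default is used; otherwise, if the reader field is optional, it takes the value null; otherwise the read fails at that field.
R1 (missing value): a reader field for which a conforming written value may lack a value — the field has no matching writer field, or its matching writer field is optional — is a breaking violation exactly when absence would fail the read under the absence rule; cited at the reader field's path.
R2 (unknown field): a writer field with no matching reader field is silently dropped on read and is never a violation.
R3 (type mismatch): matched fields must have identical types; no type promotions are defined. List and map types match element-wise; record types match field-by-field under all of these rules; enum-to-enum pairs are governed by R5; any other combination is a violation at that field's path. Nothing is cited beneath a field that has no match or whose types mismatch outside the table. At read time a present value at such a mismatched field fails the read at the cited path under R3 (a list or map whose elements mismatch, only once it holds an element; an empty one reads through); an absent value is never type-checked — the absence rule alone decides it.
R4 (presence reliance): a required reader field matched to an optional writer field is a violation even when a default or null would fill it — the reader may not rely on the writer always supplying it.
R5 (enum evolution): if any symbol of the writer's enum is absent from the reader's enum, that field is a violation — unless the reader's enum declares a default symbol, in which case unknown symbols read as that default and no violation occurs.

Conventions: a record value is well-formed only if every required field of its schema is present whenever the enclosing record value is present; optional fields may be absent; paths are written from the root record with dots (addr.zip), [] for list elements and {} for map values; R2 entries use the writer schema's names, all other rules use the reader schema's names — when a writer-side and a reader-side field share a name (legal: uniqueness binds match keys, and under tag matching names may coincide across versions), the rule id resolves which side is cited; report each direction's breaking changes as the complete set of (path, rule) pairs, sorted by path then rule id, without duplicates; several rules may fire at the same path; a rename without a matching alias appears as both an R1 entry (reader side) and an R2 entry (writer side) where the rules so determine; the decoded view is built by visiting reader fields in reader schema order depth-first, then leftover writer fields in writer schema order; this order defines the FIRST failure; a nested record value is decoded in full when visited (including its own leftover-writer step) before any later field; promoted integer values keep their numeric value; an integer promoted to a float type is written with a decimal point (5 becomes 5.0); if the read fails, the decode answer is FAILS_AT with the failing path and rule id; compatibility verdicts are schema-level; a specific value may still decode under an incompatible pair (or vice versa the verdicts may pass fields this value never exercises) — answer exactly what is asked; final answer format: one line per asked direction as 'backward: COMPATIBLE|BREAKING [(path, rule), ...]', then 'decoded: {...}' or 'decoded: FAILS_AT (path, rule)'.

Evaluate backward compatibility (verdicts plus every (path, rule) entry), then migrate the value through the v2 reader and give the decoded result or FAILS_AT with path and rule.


backward: COMPATIBLE []; decoded: {"severity": "FAX", "tags": {"a": false, "b": true}, "zip": 3, "street": "omega", "owner": "gamma", "seq": 0, "rating": 0.0}

the writer's type comes first in each Invoice pair
checking backward for Invoice: reader v2 against writer v1:
  Priority -> Priority, writer optional: severity aligns to role
  map<string, bool> -> map<string, bool>, writer required: tags aligns to tags
  int32 -> int32, writer required: zip aligns to zip
  string -> string, writer required: street aligns to street
  string -> string, writer optional: owner aligns to owner
  int64 -> int64, writer required: seq aligns to seq
  float64 -> float64, writer required: rating aligns to rating
  => no violations; backward on Invoice: COMPATIBLE
decode (reader v2):
  severity := "FAX" (from writer role)
  tags := {"a": false, "b": true}
  zip := 3
  street := "omega"
  owner := "gamma"
  seq := 0
  rating := 0.0
  => decoded: {"severity": "FAX", "tags": {"a": false, "b": true}, "zip": 3, "street": "omega", "owner": "gamma", "seq": 0, "rating": 0.0}
the other Invoice changes do not affect what is asked:
  field rating in record Invoice: tag 3 changed to 23 -> fires no rule on Invoice, leaving the asked answer as it is


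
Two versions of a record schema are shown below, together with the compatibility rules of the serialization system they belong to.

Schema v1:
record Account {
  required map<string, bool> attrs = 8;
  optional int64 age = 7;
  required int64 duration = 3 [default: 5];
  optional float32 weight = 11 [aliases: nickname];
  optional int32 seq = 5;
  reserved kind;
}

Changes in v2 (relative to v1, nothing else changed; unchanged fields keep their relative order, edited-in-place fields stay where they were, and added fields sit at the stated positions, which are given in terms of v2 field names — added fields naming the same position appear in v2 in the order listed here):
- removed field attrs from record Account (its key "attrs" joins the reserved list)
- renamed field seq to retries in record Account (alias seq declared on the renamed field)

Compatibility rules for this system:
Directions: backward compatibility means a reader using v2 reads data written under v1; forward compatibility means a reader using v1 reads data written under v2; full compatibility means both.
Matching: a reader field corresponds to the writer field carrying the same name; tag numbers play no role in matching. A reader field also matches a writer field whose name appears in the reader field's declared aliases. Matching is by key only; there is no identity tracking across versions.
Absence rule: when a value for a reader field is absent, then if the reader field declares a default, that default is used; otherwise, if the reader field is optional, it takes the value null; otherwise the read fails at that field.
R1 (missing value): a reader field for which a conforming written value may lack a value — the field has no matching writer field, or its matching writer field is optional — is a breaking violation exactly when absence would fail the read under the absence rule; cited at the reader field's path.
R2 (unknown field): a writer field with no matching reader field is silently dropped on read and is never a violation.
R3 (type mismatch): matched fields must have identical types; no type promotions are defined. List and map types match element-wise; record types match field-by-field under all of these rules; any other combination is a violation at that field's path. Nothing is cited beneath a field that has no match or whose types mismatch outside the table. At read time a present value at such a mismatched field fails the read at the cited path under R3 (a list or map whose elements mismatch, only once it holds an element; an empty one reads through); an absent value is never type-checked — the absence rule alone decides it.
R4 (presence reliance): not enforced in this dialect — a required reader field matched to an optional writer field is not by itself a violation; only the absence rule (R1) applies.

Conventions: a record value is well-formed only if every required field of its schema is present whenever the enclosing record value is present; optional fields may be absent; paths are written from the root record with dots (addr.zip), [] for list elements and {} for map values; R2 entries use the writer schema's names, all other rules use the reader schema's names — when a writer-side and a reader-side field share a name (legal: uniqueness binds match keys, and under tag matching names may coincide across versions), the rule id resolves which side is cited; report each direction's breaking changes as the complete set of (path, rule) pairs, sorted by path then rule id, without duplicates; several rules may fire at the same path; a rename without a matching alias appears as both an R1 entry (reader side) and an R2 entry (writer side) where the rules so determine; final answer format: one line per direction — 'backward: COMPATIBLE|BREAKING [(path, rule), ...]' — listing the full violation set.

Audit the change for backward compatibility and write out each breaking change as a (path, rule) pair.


backward: COMPATIBLE []

the writer's type comes first in each Account pair
backward on Account — v2 reading data written by v1:
  age: paired with writer age (int64 -> int64; writer optional)
  duration: paired with writer duration (int64 -> int64; writer required)
  weight: paired with writer weight (float32 -> float32; writer optional)
  retries: paired with writer seq (int32 -> int32; writer optional)
  writer field attrs has no reader counterpart
  nothing fires on Account: backward is COMPATIBLE
the rest of the Account diff is inert for this question:
  removed field attrs from record Account (its key "attrs" joins the reserved list) -> matters only for Account's forward compatibility — outside the asked direction
  renamed field seq to retries in record Account (alias seq declared on the renamed field) -> no rule fires on it in Account's dialect; the asked verdict holds
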